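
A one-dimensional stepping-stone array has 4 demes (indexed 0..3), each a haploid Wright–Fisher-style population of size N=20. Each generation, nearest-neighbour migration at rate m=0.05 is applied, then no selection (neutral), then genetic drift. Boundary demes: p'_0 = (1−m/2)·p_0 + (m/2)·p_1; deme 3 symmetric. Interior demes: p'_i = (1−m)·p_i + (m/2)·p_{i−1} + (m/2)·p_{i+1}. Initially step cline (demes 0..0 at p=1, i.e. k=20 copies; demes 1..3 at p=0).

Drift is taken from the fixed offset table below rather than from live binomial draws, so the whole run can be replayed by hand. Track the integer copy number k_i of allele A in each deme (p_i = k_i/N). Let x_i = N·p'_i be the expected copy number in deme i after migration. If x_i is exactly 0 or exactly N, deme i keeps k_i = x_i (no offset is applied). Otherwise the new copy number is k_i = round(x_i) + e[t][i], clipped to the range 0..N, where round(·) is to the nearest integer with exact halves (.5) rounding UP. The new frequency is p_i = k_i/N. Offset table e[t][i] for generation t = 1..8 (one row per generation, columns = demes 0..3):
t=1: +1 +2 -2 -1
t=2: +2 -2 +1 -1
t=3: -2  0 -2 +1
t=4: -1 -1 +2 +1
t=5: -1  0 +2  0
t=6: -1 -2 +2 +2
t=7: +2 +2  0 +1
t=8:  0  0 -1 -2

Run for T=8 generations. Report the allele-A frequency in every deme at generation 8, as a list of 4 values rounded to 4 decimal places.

[0.8500, 0.1500, 0.2500, 0.1500]

t=0: k=[20 0 0 0]
t=1: x=[19.5000 0.5000 0.0000 0.0000] k=[20 3 0 0]
t=2: x=[19.5750 3.3500 0.0750 0.0000] k=[20 1 1 0]
t=3: x=[19.5250 1.4750 0.9750 0.0250] k=[18 1 0 1]
t=4: x=[17.5750 1.4000 0.0500 0.9750] k=[17 0 2 2]
t=5: x=[16.5750 0.4750 1.9500 2.0000] k=[16 0 4 2]
t=6: x=[15.6000 0.5000 3.8500 2.0500] k=[15 0 6 4]
t=7: x=[14.6250 0.5250 5.8000 4.0500] k=[17 3 6 5]
t=8: x=[16.6500 3.4250 5.9000 5.0250] k=[17 3 5 3]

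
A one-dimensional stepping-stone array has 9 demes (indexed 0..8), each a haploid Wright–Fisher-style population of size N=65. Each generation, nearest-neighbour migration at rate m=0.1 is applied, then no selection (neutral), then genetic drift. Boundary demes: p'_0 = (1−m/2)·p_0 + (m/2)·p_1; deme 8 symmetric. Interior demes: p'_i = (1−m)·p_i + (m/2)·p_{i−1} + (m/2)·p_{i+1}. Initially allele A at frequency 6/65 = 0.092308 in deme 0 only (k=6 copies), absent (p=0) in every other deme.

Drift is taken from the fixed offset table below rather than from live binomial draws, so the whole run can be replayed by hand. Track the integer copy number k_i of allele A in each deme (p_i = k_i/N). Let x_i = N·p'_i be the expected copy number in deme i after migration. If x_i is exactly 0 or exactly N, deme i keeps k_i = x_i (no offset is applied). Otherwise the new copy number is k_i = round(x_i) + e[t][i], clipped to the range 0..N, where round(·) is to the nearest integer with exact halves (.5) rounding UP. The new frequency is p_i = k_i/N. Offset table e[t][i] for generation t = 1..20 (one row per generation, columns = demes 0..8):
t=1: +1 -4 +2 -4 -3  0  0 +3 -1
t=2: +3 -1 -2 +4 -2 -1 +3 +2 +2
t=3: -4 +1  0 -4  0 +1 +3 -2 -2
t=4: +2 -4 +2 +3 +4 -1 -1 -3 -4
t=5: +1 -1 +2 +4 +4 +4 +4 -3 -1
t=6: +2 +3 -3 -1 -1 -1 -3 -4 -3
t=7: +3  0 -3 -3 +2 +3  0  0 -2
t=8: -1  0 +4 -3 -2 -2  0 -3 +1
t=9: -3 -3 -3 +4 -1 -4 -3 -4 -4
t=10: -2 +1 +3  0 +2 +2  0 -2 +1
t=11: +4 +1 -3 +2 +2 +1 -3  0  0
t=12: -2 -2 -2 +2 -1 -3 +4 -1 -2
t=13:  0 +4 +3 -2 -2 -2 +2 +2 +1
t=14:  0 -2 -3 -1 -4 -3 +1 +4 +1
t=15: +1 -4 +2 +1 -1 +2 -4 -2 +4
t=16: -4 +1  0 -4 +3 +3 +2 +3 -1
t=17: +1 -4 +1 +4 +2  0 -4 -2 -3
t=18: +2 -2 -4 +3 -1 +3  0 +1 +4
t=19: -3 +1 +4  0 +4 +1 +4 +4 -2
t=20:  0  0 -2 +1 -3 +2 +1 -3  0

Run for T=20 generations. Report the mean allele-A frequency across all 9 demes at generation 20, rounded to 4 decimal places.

t=0: k=[6 0 0 0 0 0 0 0 0]
t=1: x=[5.7000 0.3000 0.0000 0.0000 0.0000 0.0000 0.0000 0.0000 0.0000] k=[7 0 0 0 0 0 0 0 0]
t=2: x=[6.6500 0.3500 0.0000 0.0000 0.0000 0.0000 0.0000 0.0000 0.0000] k=[10 0 0 0 0 0 0 0 0]
t=3: x=[9.5000 0.5000 0.0000 0.0000 0.0000 0.0000 0.0000 0.0000 0.0000] k=[6 2 0 0 0 0 0 0 0]
t=4: x=[5.8000 2.1000 0.1000 0.0000 0.0000 0.0000 0.0000 0.0000 0.0000] k=[8 0 2 0 0 0 0 0 0]
t=5: x=[7.6000 0.5000 1.8000 0.1000 0.0000 0.0000 0.0000 0.0000 0.0000] k=[9 0 4 4 0 0 0 0 0]
t=6: x=[8.5500 0.6500 3.8000 3.8000 0.2000 0.0000 0.0000 0.0000 0.0000] k=[11 4 1 3 0 0 0 0 0]
t=7: x=[10.6500 4.2000 1.2500 2.7500 0.1500 0.0000 0.0000 0.0000 0.0000] k=[14 4 0 0 2 0 0 0 0]
t=8: x=[13.5000 4.3000 0.2000 0.1000 1.8000 0.1000 0.0000 0.0000 0.0000] k=[13 4 4 0 0 0 0 0 0]
t=9: x=[12.5500 4.4500 3.8000 0.2000 0.0000 0.0000 0.0000 0.0000 0.0000] k=[10 1 1 4 0 0 0 0 0]
t=10: x=[9.5500 1.4500 1.1500 3.6500 0.2000 0.0000 0.0000 0.0000 0.0000] k=[8 2 4 4 2 0 0 0 0]
t=11: x=[7.7000 2.4000 3.9000 3.9000 2.0000 0.1000 0.0000 0.0000 0.0000] k=[12 3 1 6 4 1 0 0 0]
t=12: x=[11.5500 3.3500 1.3500 5.6500 3.9500 1.1000 0.0500 0.0000 0.0000] k=[10 1 0 8 3 0 4 0 0]
t=13: x=[9.5500 1.4000 0.4500 7.3500 3.1000 0.3500 3.6000 0.2000 0.0000] k=[10 5 3 5 1 0 6 2 0]
t=14: x=[9.7500 5.1500 3.2000 4.7000 1.1500 0.3500 5.5000 2.1000 0.1000] k=[10 3 0 4 0 0 7 6 1]
t=15: x=[9.6500 3.2000 0.3500 3.6000 0.2000 0.3500 6.6000 5.8000 1.2500] k=[11 0 2 5 0 2 3 4 5]
t=16: x=[10.4500 0.6500 2.0500 4.6000 0.3500 1.9500 3.0000 4.0000 4.9500] k=[6 2 2 1 3 5 5 7 4]
t=17: x=[5.8000 2.2000 1.9500 1.1500 3.0000 4.9000 5.1000 6.7500 4.1500] k=[7 0 3 5 5 5 1 5 1]
t=18: x=[6.6500 0.5000 2.9500 4.9000 5.0000 4.8000 1.4000 4.6000 1.2000] k=[9 0 0 8 4 8 1 6 5]
t=19: x=[8.5500 0.4500 0.4000 7.4000 4.4000 7.4500 1.6000 5.7000 5.0500] k=[6 1 4 7 8 8 6 10 3]
t=20: x=[5.7500 1.4000 4.0000 6.9000 7.9500 7.9000 6.3000 9.4500 3.3500] k=[6 1 2 8 5 10 7 6 3]

0.0821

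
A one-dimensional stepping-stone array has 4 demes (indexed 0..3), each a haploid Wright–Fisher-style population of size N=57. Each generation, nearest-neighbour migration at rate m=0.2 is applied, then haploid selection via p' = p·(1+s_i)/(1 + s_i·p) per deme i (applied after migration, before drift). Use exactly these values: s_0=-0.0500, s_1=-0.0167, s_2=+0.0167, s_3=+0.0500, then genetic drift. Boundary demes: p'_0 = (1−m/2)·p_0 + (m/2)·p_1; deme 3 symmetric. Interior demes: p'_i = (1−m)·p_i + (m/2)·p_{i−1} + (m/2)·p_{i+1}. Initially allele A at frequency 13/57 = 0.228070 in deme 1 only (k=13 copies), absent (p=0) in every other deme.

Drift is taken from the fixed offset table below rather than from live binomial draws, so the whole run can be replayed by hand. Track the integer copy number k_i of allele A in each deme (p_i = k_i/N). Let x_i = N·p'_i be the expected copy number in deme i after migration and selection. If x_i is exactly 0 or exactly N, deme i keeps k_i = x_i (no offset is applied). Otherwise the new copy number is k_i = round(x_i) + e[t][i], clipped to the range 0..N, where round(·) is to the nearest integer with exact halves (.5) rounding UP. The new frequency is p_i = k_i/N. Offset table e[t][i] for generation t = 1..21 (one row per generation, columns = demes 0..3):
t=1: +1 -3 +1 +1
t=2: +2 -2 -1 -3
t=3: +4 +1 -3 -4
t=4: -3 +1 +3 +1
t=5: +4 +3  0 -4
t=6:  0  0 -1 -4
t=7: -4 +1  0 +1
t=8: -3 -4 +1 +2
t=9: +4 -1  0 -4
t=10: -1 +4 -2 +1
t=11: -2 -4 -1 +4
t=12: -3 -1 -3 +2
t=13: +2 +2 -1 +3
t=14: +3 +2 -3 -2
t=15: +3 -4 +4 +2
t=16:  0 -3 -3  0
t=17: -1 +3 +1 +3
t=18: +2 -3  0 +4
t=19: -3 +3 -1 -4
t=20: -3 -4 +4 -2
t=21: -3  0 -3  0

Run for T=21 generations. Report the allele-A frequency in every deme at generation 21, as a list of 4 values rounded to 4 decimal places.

t=0: k=[0 13 0 0]
t=1: x=[1.2364 10.2576 1.3212 0.0000] k=[2 7 2 0]
t=2: x=[2.3802 5.9102 2.3368 0.2100] k=[4 4 1 0]
t=3: x=[3.8134 3.6422 1.2196 0.1050] k=[8 5 0 0]
t=4: x=[7.3647 4.7265 0.5083 0.0000] k=[4 6 4 0]
t=5: x=[4.0048 5.5155 3.8592 0.4199] k=[8 9 4 0]
t=6: x=[7.7501 8.2801 4.1635 0.4199] k=[8 8 3 0]
t=7: x=[7.6537 7.3910 3.2504 0.3149] k=[4 8 3 1]
t=8: x=[4.1962 6.9960 3.3519 1.2587] k=[1 3 4 3]
t=9: x=[1.1412 2.8540 3.8592 3.2462] k=[5 2 4 0]
t=10: x=[4.4835 2.4601 3.4533 0.4199] k=[3 6 1 1]
t=11: x=[3.1441 5.1210 1.5244 1.0491] k=[1 1 1 5]
t=12: x=[0.9508 0.9836 1.4228 4.8106] k=[0 0 0 7]
t=13: x=[0.0000 0.0000 0.7115 6.5786] k=[0 0 0 10]
t=14: x=[0.0000 0.0000 1.0164 9.3760] k=[0 0 0 7]
t=15: x=[0.0000 0.0000 0.7115 6.5786] k=[0 0 5 9]
t=16: x=[0.0000 0.4917 4.9747 8.9624] k=[0 0 2 9]
t=17: x=[0.0000 0.1967 2.5399 8.6520] k=[0 3 4 12]
t=18: x=[0.2851 2.7555 4.7719 11.6456] k=[2 0 5 16]
t=19: x=[1.7127 0.6885 5.6842 15.4432] k=[0 4 5 11]
t=20: x=[0.3801 3.6422 5.5829 10.8213] k=[0 0 10 9]
t=21: x=[0.0000 0.9836 9.0251 9.4793] k=[0 1 6 9]

[0.0000, 0.0175, 0.1053, 0.1579]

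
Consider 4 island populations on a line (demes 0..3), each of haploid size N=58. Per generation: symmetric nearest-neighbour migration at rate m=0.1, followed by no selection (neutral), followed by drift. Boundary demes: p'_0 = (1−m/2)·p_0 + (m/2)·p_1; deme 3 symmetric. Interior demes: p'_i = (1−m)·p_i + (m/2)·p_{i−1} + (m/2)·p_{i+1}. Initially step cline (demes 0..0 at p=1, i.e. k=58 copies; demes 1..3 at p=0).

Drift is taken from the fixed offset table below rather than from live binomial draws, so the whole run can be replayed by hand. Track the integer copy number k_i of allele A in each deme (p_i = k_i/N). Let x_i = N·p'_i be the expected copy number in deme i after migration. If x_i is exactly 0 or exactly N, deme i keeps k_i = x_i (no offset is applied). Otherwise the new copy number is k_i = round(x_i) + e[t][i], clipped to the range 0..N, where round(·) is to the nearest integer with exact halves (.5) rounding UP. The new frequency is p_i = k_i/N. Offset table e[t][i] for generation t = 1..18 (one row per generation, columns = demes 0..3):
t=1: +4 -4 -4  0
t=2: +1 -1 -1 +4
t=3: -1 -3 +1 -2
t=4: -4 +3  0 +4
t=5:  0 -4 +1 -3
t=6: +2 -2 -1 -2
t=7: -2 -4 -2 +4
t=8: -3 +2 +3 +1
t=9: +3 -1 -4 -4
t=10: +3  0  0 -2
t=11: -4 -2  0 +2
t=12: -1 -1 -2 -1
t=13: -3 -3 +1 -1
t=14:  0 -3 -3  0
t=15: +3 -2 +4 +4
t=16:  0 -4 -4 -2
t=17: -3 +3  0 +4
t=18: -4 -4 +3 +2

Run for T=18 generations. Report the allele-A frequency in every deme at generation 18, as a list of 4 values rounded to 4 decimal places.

t=0: k=[58 0 0 0]
t=1: x=[55.1000 2.9000 0.0000 0.0000] k=[58 0 0 0]
t=2: x=[55.1000 2.9000 0.0000 0.0000] k=[56 2 0 0]
t=3: x=[53.3000 4.6000 0.1000 0.0000] k=[52 2 1 0]
t=4: x=[49.5000 4.4500 1.0000 0.0500] k=[46 7 1 4]
t=5: x=[44.0500 8.6500 1.4500 3.8500] k=[44 5 2 1]
t=6: x=[42.0500 6.8000 2.1000 1.0500] k=[44 5 1 0]
t=7: x=[42.0500 6.7500 1.1500 0.0500] k=[40 3 0 4]
t=8: x=[38.1500 4.7000 0.3500 3.8000] k=[35 7 3 5]
t=9: x=[33.6000 8.2000 3.3000 4.9000] k=[37 7 0 1]
t=10: x=[35.5000 8.1500 0.4000 0.9500] k=[39 8 0 0]
t=11: x=[37.4500 9.1500 0.4000 0.0000] k=[33 7 0 0]
t=12: x=[31.7000 7.9500 0.3500 0.0000] k=[31 7 0 0]
t=13: x=[29.8000 7.8500 0.3500 0.0000] k=[27 5 1 0]
t=14: x=[25.9000 5.9000 1.1500 0.0500] k=[26 3 0 0]
t=15: x=[24.8500 4.0000 0.1500 0.0000] k=[28 2 4 0]
t=16: x=[26.7000 3.4000 3.7000 0.2000] k=[27 0 0 0]
t=17: x=[25.6500 1.3500 0.0000 0.0000] k=[23 4 0 0]
t=18: x=[22.0500 4.7500 0.2000 0.0000] k=[18 1 3 0]

[0.3103, 0.0172, 0.0517, 0.0000]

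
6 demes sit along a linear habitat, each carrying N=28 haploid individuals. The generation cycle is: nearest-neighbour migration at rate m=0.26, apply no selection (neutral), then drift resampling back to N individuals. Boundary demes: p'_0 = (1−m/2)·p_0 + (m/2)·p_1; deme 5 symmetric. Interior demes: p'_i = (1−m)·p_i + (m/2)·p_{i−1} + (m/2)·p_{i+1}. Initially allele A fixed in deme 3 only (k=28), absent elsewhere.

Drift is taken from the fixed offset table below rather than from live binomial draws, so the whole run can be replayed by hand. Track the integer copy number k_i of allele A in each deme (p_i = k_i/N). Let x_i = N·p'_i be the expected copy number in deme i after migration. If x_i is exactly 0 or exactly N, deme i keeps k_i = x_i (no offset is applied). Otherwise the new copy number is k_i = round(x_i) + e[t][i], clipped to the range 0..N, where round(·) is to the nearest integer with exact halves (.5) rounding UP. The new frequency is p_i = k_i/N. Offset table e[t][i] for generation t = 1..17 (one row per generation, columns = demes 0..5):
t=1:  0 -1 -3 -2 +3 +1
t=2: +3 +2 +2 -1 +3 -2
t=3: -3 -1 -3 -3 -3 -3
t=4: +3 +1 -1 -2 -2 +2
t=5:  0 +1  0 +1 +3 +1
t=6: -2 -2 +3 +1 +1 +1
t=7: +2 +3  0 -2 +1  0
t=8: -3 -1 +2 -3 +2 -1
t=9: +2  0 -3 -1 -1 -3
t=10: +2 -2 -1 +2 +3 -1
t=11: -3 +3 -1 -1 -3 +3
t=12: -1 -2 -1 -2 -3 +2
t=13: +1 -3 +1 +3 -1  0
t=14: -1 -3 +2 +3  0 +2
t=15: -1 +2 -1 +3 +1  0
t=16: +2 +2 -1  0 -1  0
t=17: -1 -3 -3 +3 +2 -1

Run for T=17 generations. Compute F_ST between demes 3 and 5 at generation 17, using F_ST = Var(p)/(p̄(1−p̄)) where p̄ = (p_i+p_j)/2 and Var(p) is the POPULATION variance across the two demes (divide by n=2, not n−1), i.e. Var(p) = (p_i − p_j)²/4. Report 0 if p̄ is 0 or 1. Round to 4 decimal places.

t=0: k=[0 0 0 28 0 0]
t=1: x=[0.0000 0.0000 3.6400 20.7200 3.6400 0.0000] k=[0 0 1 19 7 0]
t=2: x=[0.0000 0.1300 3.2100 15.1000 7.6500 0.9100] k=[0 2 5 14 11 0]
t=3: x=[0.2600 2.1300 5.7800 12.4400 9.9600 1.4300] k=[0 1 3 9 7 0]
t=4: x=[0.1300 1.1300 3.5200 7.9600 6.3500 0.9100] k=[3 2 3 6 4 3]
t=5: x=[2.8700 2.2600 3.2600 5.3500 4.1300 3.1300] k=[3 3 3 6 7 4]
t=6: x=[3.0000 3.0000 3.3900 5.7400 6.4800 4.3900] k=[1 1 6 7 7 5]
t=7: x=[1.0000 1.6500 5.4800 6.8700 6.7400 5.2600] k=[3 5 5 5 8 5]
t=8: x=[3.2600 4.7400 5.0000 5.3900 7.2200 5.3900] k=[0 4 7 2 9 4]
t=9: x=[0.5200 3.8700 5.9600 3.5600 7.4400 4.6500] k=[3 4 3 3 6 2]
t=10: x=[3.1300 3.7400 3.1300 3.3900 5.0900 2.5200] k=[5 2 2 5 8 2]
t=11: x=[4.6100 2.3900 2.3900 5.0000 6.8300 2.7800] k=[2 5 1 4 4 6]
t=12: x=[2.3900 4.0900 1.9100 3.6100 4.2600 5.7400] k=[1 2 1 2 1 8]
t=13: x=[1.1300 1.7400 1.2600 1.7400 2.0400 7.0900] k=[2 0 2 5 1 7]
t=14: x=[1.7400 0.5200 2.1300 4.0900 2.3000 6.2200] k=[1 0 4 7 2 8]
t=15: x=[0.8700 0.6500 3.8700 5.9600 3.4300 7.2200] k=[0 3 3 9 4 7]
t=16: x=[0.3900 2.6100 3.7800 7.5700 5.0400 6.6100] k=[2 5 3 8 4 7]
t=17: x=[2.3900 4.3500 3.9100 6.8300 4.9100 6.6100] k=[1 1 1 10 7 6]

0.0250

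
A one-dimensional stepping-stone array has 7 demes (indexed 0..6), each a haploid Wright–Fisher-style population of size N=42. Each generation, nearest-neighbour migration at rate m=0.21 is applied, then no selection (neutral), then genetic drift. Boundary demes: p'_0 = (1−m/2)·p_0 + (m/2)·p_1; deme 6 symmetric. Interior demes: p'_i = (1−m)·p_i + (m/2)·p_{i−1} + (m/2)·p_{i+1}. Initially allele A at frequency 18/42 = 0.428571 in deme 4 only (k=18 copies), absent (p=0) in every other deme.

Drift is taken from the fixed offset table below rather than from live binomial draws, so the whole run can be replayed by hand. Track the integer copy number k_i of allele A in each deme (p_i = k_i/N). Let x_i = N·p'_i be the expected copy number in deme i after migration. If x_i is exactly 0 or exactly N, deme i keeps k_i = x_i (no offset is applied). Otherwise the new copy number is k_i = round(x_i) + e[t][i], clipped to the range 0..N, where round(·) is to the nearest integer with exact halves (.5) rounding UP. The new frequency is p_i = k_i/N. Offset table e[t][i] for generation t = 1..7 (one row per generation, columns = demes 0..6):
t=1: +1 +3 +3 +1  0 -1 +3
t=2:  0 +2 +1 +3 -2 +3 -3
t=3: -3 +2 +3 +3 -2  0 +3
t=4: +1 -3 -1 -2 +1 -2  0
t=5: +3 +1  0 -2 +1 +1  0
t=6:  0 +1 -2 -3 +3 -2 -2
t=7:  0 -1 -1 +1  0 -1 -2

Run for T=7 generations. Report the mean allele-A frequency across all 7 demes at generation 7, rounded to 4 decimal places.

0.0748

t=0: k=[0 0 0 0 18 0 0]
t=1: x=[0.0000 0.0000 0.0000 1.8900 14.2200 1.8900 0.0000] k=[0 0 0 3 14 1 0]
t=2: x=[0.0000 0.0000 0.3150 3.8400 11.4800 2.2600 0.1050] k=[0 0 1 7 9 5 0]
t=3: x=[0.0000 0.1050 1.5250 6.5800 8.3700 4.8950 0.5250] k=[0 2 5 10 6 5 4]
t=4: x=[0.2100 2.1050 5.2100 9.0550 6.3150 5.0000 4.1050] k=[1 0 4 7 7 3 4]
t=5: x=[0.8950 0.5250 3.8950 6.6850 6.5800 3.5250 3.8950] k=[4 2 4 5 8 5 4]
t=6: x=[3.7900 2.4200 3.8950 5.2100 7.3700 5.2100 4.1050] k=[4 3 2 2 10 3 2]
t=7: x=[3.8950 3.0000 2.1050 2.8400 8.4250 3.6300 2.1050] k=[4 2 1 4 8 3 0]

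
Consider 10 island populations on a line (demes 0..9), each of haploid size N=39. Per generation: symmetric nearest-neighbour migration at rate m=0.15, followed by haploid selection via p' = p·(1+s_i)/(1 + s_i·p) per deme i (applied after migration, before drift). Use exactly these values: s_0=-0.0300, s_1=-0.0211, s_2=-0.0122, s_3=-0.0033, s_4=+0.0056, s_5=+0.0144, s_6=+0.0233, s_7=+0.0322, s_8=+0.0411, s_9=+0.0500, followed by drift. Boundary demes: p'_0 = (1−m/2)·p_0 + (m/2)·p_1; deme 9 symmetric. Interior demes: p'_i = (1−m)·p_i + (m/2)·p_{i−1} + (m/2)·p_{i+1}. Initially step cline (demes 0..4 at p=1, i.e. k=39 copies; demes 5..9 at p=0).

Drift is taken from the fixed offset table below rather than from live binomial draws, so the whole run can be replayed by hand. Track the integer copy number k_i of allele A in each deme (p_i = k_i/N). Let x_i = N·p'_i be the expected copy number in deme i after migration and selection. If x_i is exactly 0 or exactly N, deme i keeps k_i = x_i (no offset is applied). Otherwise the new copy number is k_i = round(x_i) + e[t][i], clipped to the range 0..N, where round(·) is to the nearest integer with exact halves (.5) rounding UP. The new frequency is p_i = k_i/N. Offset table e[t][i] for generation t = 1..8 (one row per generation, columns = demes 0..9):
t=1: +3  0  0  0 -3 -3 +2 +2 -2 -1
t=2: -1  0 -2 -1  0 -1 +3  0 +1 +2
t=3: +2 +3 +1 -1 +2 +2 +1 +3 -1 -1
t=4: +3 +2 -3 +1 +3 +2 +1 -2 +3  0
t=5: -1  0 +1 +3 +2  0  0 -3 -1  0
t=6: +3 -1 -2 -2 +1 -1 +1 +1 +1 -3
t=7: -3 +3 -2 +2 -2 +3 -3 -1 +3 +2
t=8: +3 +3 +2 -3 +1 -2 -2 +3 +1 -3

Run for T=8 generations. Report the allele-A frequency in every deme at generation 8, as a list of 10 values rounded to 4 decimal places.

t=0: k=[39 39 39 39 39 0 0 0 0 0]
t=1: x=[39.0000 39.0000 39.0000 39.0000 36.0901 2.9639 0.0000 0.0000 0.0000 0.0000] k=[39 39 39 39 33 0 0 0 0 0]
t=2: x=[39.0000 39.0000 39.0000 38.5485 31.0105 2.5083 0.0000 0.0000 0.0000 0.0000] k=[39 39 39 38 31 2 0 0 0 0]
t=3: x=[39.0000 39.0000 38.9241 37.5454 29.3905 4.0769 0.1535 0.0000 0.0000 0.0000] k=[39 39 39 37 31 6 1 0 0 0]
t=4: x=[39.0000 39.0000 38.8482 36.6928 29.6149 7.5870 1.3293 0.0774 0.0000 0.0000] k=[39 39 36 38 33 10 2 0 0 0]
t=5: x=[39.0000 38.7702 36.3448 37.4701 31.6833 11.2390 2.5034 0.1548 0.0000 0.0000] k=[39 39 37 39 34 11 3 0 0 0]
t=6: x=[39.0000 38.8468 37.2799 38.4733 32.6796 12.2448 3.4467 0.2322 0.0000 0.0000] k=[39 38 35 36 34 11 4 1 0 0]
t=7: x=[38.9227 37.8260 35.2587 35.7652 32.4555 12.3202 4.3889 1.1859 0.0781 0.0000] k=[36 39 33 38 30 15 1 0 3 0]
t=8: x=[36.1455 38.3107 33.7697 37.0188 29.5151 15.2074 2.0186 0.3096 2.6477 0.2362] k=[39 39 36 34 31 13 0 3 4 0]

[1.0000, 1.0000, 0.9231, 0.8718, 0.7949, 0.3333, 0.0000, 0.0769, 0.1026, 0.0000]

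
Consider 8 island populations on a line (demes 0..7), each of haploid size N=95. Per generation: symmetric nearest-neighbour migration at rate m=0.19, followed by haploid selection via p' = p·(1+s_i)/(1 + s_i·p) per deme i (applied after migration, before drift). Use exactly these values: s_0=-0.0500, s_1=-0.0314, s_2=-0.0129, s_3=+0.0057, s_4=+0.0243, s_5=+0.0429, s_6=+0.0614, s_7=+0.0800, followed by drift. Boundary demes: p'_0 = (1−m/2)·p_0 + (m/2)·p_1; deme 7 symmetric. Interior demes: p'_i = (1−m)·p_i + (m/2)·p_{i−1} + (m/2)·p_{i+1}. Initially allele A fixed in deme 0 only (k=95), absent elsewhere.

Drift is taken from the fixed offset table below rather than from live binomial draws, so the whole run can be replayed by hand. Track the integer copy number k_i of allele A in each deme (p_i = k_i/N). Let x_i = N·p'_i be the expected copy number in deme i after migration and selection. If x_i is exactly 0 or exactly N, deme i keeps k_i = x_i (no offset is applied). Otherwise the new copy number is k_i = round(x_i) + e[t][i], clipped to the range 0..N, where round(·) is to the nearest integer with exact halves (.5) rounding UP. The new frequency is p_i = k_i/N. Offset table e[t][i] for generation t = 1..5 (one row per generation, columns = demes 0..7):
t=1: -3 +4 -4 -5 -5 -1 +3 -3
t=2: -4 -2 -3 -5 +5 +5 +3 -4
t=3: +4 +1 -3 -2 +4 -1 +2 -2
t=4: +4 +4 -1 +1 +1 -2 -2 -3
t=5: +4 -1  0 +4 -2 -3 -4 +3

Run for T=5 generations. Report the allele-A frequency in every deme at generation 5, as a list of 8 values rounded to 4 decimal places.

t=0: k=[95 0 0 0 0 0 0 0]
t=1: x=[85.5473 8.7678 0.0000 0.0000 0.0000 0.0000 0.0000 0.0000] k=[83 13 0 0 0 0 0 0]
t=2: x=[75.5692 17.9460 1.2193 0.0000 0.0000 0.0000 0.0000 0.0000] k=[72 16 0 0 0 0 0 0]
t=3: x=[65.6500 19.3046 1.5007 0.0000 0.0000 0.0000 0.0000 0.0000] k=[70 20 0 0 0 0 0 0]
t=4: x=[64.1920 22.3009 1.8760 0.0000 0.0000 0.0000 0.0000 0.0000] k=[68 26 1 0 0 0 0 0]
t=5: x=[62.9296 26.9943 3.2391 0.0955 0.0000 0.0000 0.0000 0.0000] k=[67 26 3 4 0 0 0 0]

[0.7053, 0.2737, 0.0316, 0.0421, 0.0000, 0.0000, 0.0000, 0.0000]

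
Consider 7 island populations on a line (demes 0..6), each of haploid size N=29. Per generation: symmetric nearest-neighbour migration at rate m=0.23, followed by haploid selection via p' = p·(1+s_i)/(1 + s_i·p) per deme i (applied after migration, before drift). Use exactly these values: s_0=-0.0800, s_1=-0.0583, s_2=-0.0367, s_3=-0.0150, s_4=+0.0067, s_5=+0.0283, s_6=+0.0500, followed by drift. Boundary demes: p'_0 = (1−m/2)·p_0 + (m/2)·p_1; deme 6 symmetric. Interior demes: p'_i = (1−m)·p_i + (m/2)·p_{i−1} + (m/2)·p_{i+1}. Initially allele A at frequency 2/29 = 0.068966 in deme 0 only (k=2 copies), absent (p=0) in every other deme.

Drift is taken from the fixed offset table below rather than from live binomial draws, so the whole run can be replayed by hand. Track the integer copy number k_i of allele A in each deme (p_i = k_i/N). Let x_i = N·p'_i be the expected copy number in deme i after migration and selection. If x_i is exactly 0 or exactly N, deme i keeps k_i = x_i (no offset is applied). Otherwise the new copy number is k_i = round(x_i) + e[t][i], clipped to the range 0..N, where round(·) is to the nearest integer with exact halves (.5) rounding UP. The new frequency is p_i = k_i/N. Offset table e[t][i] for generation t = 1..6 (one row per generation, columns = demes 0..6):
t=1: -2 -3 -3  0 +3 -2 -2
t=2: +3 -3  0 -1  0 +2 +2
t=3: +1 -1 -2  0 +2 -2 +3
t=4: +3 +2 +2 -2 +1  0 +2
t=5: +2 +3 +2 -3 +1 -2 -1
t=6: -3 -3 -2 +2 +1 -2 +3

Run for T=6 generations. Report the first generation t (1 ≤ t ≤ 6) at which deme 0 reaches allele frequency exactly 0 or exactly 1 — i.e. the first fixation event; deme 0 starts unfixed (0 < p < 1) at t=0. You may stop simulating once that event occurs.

t=0: k=[2 0 0 0 0 0 0]
t=1: x=[1.6364 0.2167 0.0000 0.0000 0.0000 0.0000 0.0000] k=[0 0 0 0 0 0 0]

1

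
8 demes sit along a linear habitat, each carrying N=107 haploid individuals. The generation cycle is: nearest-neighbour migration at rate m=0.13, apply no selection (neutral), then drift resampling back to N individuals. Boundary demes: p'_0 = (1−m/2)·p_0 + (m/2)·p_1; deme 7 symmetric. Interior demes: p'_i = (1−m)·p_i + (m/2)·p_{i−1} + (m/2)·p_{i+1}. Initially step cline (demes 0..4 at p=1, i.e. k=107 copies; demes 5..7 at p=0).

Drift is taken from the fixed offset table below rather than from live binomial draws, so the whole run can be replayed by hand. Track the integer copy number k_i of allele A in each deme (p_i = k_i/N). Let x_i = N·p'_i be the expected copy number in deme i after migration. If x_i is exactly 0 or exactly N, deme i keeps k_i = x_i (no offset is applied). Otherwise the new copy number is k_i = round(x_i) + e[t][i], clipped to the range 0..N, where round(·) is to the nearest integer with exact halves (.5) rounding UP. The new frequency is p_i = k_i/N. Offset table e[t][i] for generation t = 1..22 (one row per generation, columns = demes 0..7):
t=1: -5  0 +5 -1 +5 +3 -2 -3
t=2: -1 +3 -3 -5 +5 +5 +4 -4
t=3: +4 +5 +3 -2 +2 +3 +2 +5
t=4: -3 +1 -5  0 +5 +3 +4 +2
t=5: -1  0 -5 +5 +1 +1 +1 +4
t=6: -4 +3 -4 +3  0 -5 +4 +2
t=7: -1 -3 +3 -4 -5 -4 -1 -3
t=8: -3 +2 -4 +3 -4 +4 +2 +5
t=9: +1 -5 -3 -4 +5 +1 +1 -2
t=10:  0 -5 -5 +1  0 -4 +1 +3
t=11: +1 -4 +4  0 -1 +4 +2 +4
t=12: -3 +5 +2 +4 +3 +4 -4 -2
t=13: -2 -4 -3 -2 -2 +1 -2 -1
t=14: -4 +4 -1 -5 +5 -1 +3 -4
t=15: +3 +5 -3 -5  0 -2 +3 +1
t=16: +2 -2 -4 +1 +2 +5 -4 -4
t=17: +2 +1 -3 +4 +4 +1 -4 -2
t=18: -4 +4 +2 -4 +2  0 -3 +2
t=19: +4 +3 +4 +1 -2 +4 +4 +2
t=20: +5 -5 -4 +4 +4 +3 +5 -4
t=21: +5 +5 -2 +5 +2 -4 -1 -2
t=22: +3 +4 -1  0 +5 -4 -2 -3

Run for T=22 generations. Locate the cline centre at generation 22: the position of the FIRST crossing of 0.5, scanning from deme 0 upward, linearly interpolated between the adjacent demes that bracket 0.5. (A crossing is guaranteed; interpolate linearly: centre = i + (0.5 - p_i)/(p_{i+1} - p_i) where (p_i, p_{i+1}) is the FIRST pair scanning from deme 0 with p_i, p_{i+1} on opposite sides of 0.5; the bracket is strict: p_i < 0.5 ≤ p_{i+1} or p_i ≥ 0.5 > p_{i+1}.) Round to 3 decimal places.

t=0: k=[107 107 107 107 107 0 0 0]
t=1: x=[107.0000 107.0000 107.0000 107.0000 100.0450 6.9550 0.0000 0.0000] k=[107 107 107 107 105 10 0 0]
t=2: x=[107.0000 107.0000 107.0000 106.8700 98.9550 15.5250 0.6500 0.0000] k=[107 107 107 102 104 21 5 0]
t=3: x=[107.0000 107.0000 106.6750 102.4550 98.4750 25.3550 5.7150 0.3250] k=[107 107 107 100 100 28 8 5]
t=4: x=[107.0000 107.0000 106.5450 100.4550 95.3200 31.3800 9.1050 5.1950] k=[107 107 102 100 100 34 13 7]
t=5: x=[107.0000 106.6750 102.1950 100.1300 95.7100 36.9250 13.9750 7.3900] k=[107 107 97 105 97 38 15 11]
t=6: x=[107.0000 106.3500 98.1700 103.9600 93.6850 40.3400 16.2350 11.2600] k=[107 107 94 107 94 35 20 13]
t=7: x=[107.0000 106.1550 95.6900 105.3100 91.0100 37.8600 20.5200 13.4550] k=[107 103 99 101 86 34 20 10]
t=8: x=[106.7400 103.0000 99.3900 99.8950 83.5950 36.4700 20.2600 10.6500] k=[104 105 95 103 80 40 22 16]
t=9: x=[104.0650 104.2850 96.1700 100.9850 78.8950 41.4300 22.7800 16.3900] k=[105 99 93 97 84 42 24 14]
t=10: x=[104.6100 99.0000 93.6500 95.8950 82.1150 43.5600 24.5200 14.6500] k=[105 94 89 97 82 40 26 18]
t=11: x=[104.2850 94.3900 89.8450 95.5050 80.2450 41.8200 26.3900 18.5200] k=[105 90 94 96 79 46 28 23]
t=12: x=[104.0250 91.2350 93.8700 94.7650 77.9600 46.9750 28.8450 23.3250] k=[101 96 96 99 81 51 25 21]
t=13: x=[100.6750 96.3250 96.1950 97.6350 80.2200 51.2600 26.4300 21.2600] k=[99 92 93 96 78 52 24 20]
t=14: x=[98.5450 92.5200 93.1300 94.6350 77.4800 51.8700 25.5600 20.2600] k=[95 97 92 90 82 51 29 16]
t=15: x=[95.1300 96.5450 92.1950 89.6100 80.5050 51.5850 29.5850 16.8450] k=[98 102 89 85 81 50 33 18]
t=16: x=[98.2600 100.8950 89.5850 85.0000 79.2450 50.9100 33.1300 18.9750] k=[100 99 86 86 81 56 29 15]
t=17: x=[99.9350 98.2200 86.8450 85.6750 79.7000 55.8700 29.8450 15.9100] k=[102 99 84 90 84 57 26 14]
t=18: x=[101.8050 98.2200 85.3650 89.2200 82.6350 56.7400 27.2350 14.7800] k=[98 102 87 85 85 57 24 17]
t=19: x=[98.2600 100.7650 87.8450 85.1300 83.1800 56.6750 25.6900 17.4550] k=[102 104 92 86 81 61 30 19]
t=20: x=[102.1300 103.0900 92.3900 86.0650 80.0250 60.2850 31.3000 19.7150] k=[107 98 88 90 84 63 36 16]
t=21: x=[106.4150 97.9350 88.7800 89.4800 83.0250 62.6100 36.4550 17.3000] k=[107 103 87 94 85 59 35 15]
t=22: x=[106.7400 102.2200 88.4950 92.9600 83.8950 59.1300 35.2600 16.3000] k=[107 106 87 93 89 55 33 13]

5.068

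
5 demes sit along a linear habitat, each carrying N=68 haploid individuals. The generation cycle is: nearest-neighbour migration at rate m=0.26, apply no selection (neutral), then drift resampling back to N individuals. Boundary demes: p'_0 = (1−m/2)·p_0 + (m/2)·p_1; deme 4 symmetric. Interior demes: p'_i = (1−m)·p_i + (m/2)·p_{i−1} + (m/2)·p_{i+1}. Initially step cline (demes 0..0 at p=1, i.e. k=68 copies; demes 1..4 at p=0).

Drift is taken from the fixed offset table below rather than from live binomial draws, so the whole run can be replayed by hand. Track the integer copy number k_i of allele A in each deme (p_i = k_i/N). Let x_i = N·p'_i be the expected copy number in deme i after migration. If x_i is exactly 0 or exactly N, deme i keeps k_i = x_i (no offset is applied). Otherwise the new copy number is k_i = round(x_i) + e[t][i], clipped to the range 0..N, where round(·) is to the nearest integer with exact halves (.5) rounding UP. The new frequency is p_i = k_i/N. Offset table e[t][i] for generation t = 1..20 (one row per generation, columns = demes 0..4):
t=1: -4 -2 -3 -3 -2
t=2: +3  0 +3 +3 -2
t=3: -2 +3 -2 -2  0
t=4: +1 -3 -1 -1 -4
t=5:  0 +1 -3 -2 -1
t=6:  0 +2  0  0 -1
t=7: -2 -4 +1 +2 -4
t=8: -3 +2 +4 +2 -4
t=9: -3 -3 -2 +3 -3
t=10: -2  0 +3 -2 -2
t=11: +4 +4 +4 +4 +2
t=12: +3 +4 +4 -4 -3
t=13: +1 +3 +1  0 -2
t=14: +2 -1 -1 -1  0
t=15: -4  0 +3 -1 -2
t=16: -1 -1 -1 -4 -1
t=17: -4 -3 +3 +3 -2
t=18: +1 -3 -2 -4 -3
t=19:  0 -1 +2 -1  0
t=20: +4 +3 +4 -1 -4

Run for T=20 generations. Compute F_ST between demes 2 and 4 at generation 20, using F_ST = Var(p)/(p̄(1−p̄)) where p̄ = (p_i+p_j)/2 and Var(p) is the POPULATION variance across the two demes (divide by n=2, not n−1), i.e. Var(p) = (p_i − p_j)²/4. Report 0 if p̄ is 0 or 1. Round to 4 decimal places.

t=0: k=[68 0 0 0 0]
t=1: x=[59.1600 8.8400 0.0000 0.0000 0.0000] k=[55 7 0 0 0]
t=2: x=[48.7600 12.3300 0.9100 0.0000 0.0000] k=[52 12 4 0 0]
t=3: x=[46.8000 16.1600 4.5200 0.5200 0.0000] k=[45 19 3 0 0]
t=4: x=[41.6200 20.3000 4.6900 0.3900 0.0000] k=[43 17 4 0 0]
t=5: x=[39.6200 18.6900 5.1700 0.5200 0.0000] k=[40 20 2 0 0]
t=6: x=[37.4000 20.2600 4.0800 0.2600 0.0000] k=[37 22 4 0 0]
t=7: x=[35.0500 21.6100 5.8200 0.5200 0.0000] k=[33 18 7 3 0]
t=8: x=[31.0500 18.5200 7.9100 3.1300 0.3900] k=[28 21 12 5 0]
t=9: x=[27.0900 20.7400 12.2600 5.2600 0.6500] k=[24 18 10 8 0]
t=10: x=[23.2200 17.7400 10.7800 7.2200 1.0400] k=[21 18 14 5 0]
t=11: x=[20.6100 17.8700 13.3500 5.5200 0.6500] k=[25 22 17 10 3]
t=12: x=[24.6100 21.7400 16.7400 10.0000 3.9100] k=[28 26 21 6 1]
t=13: x=[27.7400 25.6100 19.7000 7.3000 1.6500] k=[29 29 21 7 0]
t=14: x=[29.0000 27.9600 20.2200 7.9100 0.9100] k=[31 27 19 7 1]
t=15: x=[30.4800 26.4800 18.4800 7.7800 1.7800] k=[26 26 21 7 0]
t=16: x=[26.0000 25.3500 19.8300 7.9100 0.9100] k=[25 24 19 4 0]
t=17: x=[24.8700 23.4800 17.7000 5.4300 0.5200] k=[21 20 21 8 0]
t=18: x=[20.8700 20.2600 19.1800 8.6500 1.0400] k=[22 17 17 5 0]
t=19: x=[21.3500 17.6500 15.4400 5.9100 0.6500] k=[21 17 17 5 1]
t=20: x=[20.4800 17.5200 15.4400 6.0400 1.5200] k=[24 21 19 5 0]

0.1624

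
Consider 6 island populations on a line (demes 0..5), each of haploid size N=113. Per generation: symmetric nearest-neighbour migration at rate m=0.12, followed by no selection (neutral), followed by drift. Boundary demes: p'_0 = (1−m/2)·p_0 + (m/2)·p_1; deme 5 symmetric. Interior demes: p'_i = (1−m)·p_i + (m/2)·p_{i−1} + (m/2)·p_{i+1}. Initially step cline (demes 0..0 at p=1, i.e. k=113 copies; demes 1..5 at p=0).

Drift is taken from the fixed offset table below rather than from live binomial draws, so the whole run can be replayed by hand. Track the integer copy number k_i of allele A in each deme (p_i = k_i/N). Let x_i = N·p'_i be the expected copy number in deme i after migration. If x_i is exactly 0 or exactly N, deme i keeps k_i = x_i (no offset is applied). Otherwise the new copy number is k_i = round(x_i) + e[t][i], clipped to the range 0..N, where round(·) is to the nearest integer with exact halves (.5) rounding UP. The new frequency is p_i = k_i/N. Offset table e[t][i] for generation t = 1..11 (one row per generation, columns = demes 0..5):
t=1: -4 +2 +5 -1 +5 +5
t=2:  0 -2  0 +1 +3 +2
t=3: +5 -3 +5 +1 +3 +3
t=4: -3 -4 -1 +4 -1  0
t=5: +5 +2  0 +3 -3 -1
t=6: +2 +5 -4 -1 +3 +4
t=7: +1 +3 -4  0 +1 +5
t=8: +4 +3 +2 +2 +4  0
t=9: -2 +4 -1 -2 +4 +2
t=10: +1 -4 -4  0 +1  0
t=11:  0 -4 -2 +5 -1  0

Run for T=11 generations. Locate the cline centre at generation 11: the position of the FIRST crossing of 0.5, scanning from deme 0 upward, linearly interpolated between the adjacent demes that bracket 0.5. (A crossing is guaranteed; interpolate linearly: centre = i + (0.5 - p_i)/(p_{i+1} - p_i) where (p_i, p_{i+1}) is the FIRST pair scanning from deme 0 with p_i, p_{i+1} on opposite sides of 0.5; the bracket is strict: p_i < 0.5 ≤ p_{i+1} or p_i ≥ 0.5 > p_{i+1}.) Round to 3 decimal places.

t=0: k=[113 0 0 0 0 0]
t=1: x=[106.2200 6.7800 0.0000 0.0000 0.0000 0.0000] k=[102 9 0 0 0 0]
t=2: x=[96.4200 14.0400 0.5400 0.0000 0.0000 0.0000] k=[96 12 1 0 0 0]
t=3: x=[90.9600 16.3800 1.6000 0.0600 0.0000 0.0000] k=[96 13 7 1 0 0]
t=4: x=[91.0200 17.6200 7.0000 1.3000 0.0600 0.0000] k=[88 14 6 5 0 0]
t=5: x=[83.5600 17.9600 6.4200 4.7600 0.3000 0.0000] k=[89 20 6 8 0 0]
t=6: x=[84.8600 23.3000 6.9600 7.4000 0.4800 0.0000] k=[87 28 3 6 3 0]
t=7: x=[83.4600 30.0400 4.6800 5.6400 3.0000 0.1800] k=[84 33 1 6 4 5]
t=8: x=[80.9400 34.1400 3.2200 5.5800 4.1800 4.9400] k=[85 37 5 8 8 5]
t=9: x=[82.1200 37.9600 7.1000 7.8200 7.8200 5.1800] k=[80 42 6 6 12 7]
t=10: x=[77.7200 42.1200 8.1600 6.3600 11.3400 7.3000] k=[79 38 4 6 12 7]
t=11: x=[76.5400 38.4200 6.1600 6.2400 11.3400 7.3000] k=[77 34 4 11 10 7]

0.477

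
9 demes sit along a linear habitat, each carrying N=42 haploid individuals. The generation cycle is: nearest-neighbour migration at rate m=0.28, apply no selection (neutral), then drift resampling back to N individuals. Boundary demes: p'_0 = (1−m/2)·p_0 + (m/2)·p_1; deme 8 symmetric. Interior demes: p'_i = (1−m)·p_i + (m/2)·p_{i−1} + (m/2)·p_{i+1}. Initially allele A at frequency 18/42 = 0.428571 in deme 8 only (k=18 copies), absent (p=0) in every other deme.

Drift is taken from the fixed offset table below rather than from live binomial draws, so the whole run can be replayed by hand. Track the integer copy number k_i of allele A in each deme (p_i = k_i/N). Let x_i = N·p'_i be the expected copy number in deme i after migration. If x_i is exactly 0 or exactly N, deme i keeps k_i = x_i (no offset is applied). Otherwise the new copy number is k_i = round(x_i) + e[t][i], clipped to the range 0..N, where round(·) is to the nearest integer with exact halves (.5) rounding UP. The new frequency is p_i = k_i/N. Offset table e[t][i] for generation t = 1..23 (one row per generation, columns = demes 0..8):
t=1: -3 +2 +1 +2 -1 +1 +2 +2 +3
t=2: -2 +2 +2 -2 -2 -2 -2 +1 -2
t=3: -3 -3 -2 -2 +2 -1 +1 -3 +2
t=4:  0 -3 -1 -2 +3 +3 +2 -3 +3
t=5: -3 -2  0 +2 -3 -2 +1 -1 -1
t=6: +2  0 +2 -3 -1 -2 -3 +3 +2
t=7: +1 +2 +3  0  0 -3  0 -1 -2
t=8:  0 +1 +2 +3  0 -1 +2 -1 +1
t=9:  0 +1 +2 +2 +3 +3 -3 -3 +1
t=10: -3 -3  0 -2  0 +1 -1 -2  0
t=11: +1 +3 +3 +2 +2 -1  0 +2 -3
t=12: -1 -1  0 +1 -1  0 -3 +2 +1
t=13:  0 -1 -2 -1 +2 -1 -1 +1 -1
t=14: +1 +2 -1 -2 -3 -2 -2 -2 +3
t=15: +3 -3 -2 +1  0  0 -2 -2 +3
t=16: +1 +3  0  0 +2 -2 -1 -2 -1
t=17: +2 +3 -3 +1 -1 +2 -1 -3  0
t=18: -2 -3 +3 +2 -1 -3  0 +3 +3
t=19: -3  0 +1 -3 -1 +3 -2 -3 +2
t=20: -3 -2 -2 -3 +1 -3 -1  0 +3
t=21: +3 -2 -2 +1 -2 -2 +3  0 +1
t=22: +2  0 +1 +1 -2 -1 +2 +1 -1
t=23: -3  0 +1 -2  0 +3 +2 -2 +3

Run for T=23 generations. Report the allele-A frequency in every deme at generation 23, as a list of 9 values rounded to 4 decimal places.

[0.0000, 0.0000, 0.0000, 0.0000, 0.0000, 0.0952, 0.1429, 0.0952, 0.2857]

t=0: k=[0 0 0 0 0 0 0 0 18]
t=1: x=[0.0000 0.0000 0.0000 0.0000 0.0000 0.0000 0.0000 2.5200 15.4800] k=[0 0 0 0 0 0 0 5 18]
t=2: x=[0.0000 0.0000 0.0000 0.0000 0.0000 0.0000 0.7000 6.1200 16.1800] k=[0 0 0 0 0 0 0 7 14]
t=3: x=[0.0000 0.0000 0.0000 0.0000 0.0000 0.0000 0.9800 7.0000 13.0200] k=[0 0 0 0 0 0 2 4 15]
t=4: x=[0.0000 0.0000 0.0000 0.0000 0.0000 0.2800 2.0000 5.2600 13.4600] k=[0 0 0 0 0 3 4 2 16]
t=5: x=[0.0000 0.0000 0.0000 0.0000 0.4200 2.7200 3.5800 4.2400 14.0400] k=[0 0 0 0 0 1 5 3 13]
t=6: x=[0.0000 0.0000 0.0000 0.0000 0.1400 1.4200 4.1600 4.6800 11.6000] k=[0 0 0 0 0 0 1 8 14]
t=7: x=[0.0000 0.0000 0.0000 0.0000 0.0000 0.1400 1.8400 7.8600 13.1600] k=[0 0 0 0 0 0 2 7 11]
t=8: x=[0.0000 0.0000 0.0000 0.0000 0.0000 0.2800 2.4200 6.8600 10.4400] k=[0 0 0 0 0 0 4 6 11]
t=9: x=[0.0000 0.0000 0.0000 0.0000 0.0000 0.5600 3.7200 6.4200 10.3000] k=[0 0 0 0 0 4 1 3 11]
t=10: x=[0.0000 0.0000 0.0000 0.0000 0.5600 3.0200 1.7000 3.8400 9.8800] k=[0 0 0 0 1 4 1 2 10]
t=11: x=[0.0000 0.0000 0.0000 0.1400 1.2800 3.1600 1.5600 2.9800 8.8800] k=[0 0 0 2 3 2 2 5 6]
t=12: x=[0.0000 0.0000 0.2800 1.8600 2.7200 2.1400 2.4200 4.7200 5.8600] k=[0 0 0 3 2 2 0 7 7]
t=13: x=[0.0000 0.0000 0.4200 2.4400 2.1400 1.7200 1.2600 6.0200 7.0000] k=[0 0 0 1 4 1 0 7 6]
t=14: x=[0.0000 0.0000 0.1400 1.2800 3.1600 1.2800 1.1200 5.8800 6.1400] k=[0 0 0 0 0 0 0 4 9]
t=15: x=[0.0000 0.0000 0.0000 0.0000 0.0000 0.0000 0.5600 4.1400 8.3000] k=[0 0 0 0 0 0 0 2 11]
t=16: x=[0.0000 0.0000 0.0000 0.0000 0.0000 0.0000 0.2800 2.9800 9.7400] k=[0 0 0 0 0 0 0 1 9]
t=17: x=[0.0000 0.0000 0.0000 0.0000 0.0000 0.0000 0.1400 1.9800 7.8800] k=[0 0 0 0 0 0 0 0 8]
t=18: x=[0.0000 0.0000 0.0000 0.0000 0.0000 0.0000 0.0000 1.1200 6.8800] k=[0 0 0 0 0 0 0 4 10]
t=19: x=[0.0000 0.0000 0.0000 0.0000 0.0000 0.0000 0.5600 4.2800 9.1600] k=[0 0 0 0 0 0 0 1 11]
t=20: x=[0.0000 0.0000 0.0000 0.0000 0.0000 0.0000 0.1400 2.2600 9.6000] k=[0 0 0 0 0 0 0 2 13]
t=21: x=[0.0000 0.0000 0.0000 0.0000 0.0000 0.0000 0.2800 3.2600 11.4600] k=[0 0 0 0 0 0 3 3 12]
t=22: x=[0.0000 0.0000 0.0000 0.0000 0.0000 0.4200 2.5800 4.2600 10.7400] k=[0 0 0 0 0 0 5 5 10]
t=23: x=[0.0000 0.0000 0.0000 0.0000 0.0000 0.7000 4.3000 5.7000 9.3000] k=[0 0 0 0 0 4 6 4 12]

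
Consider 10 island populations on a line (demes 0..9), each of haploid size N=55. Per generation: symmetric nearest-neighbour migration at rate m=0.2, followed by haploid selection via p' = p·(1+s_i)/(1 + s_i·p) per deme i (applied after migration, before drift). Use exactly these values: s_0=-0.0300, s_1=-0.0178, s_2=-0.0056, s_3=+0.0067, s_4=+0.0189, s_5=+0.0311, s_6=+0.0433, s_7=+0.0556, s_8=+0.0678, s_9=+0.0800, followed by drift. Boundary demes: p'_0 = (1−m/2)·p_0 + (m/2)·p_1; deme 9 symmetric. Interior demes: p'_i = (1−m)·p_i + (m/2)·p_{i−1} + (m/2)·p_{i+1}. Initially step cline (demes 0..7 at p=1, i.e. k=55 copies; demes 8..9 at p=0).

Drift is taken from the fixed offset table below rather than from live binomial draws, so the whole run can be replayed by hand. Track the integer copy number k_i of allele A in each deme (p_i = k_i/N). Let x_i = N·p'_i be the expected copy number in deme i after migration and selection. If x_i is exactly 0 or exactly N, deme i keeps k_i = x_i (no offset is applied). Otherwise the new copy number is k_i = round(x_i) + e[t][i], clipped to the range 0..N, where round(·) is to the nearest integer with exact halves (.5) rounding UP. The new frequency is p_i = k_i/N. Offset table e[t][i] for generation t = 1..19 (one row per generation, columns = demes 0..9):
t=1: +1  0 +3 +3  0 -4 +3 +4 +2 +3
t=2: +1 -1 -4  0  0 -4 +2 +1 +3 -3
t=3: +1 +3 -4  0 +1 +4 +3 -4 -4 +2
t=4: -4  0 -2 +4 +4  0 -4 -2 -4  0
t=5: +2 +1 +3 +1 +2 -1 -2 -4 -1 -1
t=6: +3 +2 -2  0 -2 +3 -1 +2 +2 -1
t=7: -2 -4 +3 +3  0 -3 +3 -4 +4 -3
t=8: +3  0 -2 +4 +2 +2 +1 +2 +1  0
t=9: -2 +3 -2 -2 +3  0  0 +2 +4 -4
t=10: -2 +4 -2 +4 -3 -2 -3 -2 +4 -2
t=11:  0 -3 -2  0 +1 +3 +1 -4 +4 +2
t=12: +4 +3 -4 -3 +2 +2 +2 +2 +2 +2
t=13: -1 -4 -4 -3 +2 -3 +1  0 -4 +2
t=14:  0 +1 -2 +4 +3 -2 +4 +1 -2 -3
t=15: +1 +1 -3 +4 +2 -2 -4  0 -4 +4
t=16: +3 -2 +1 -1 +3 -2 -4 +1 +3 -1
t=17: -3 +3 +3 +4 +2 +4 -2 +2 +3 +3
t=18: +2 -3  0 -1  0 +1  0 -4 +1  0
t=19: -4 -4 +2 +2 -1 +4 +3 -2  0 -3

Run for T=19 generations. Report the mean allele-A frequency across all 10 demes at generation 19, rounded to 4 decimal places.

t=0: k=[55 55 55 55 55 55 55 55 0 0]
t=1: x=[55.0000 55.0000 55.0000 55.0000 55.0000 55.0000 55.0000 49.7621 5.8333 0.0000] k=[55 55 55 55 55 55 55 54 8 0]
t=2: x=[55.0000 55.0000 55.0000 55.0000 55.0000 55.0000 54.9041 49.7621 12.4194 0.8630] k=[55 55 55 55 55 55 55 51 15 0]
t=3: x=[55.0000 55.0000 55.0000 55.0000 55.0000 55.0000 54.6165 48.1319 17.8824 1.6165] k=[55 55 55 55 55 55 55 44 14 4]
t=4: x=[55.0000 55.0000 55.0000 55.0000 55.0000 55.0000 53.9448 42.6266 16.7543 5.3610] k=[55 55 55 55 55 55 50 41 13 5]
t=5: x=[55.0000 55.0000 55.0000 55.0000 55.0000 54.5149 49.8029 39.7046 15.7262 6.2116] k=[55 55 55 55 55 54 48 36 15 5]
t=6: x=[55.0000 55.0000 55.0000 55.0000 54.9019 53.5440 47.6734 35.7819 16.8570 6.4239] k=[55 55 55 55 53 55 47 38 19 5]
t=7: x=[55.0000 55.0000 55.0000 54.8013 53.4288 54.0296 47.1884 37.6490 20.3333 6.8482] k=[55 55 55 55 53 51 50 34 24 4]
t=8: x=[55.0000 55.0000 55.0000 54.8013 53.0358 51.2095 48.7391 35.2894 23.8823 6.4239] k=[55 55 55 55 55 53 50 37 25 6]
t=9: x=[55.0000 55.0000 55.0000 55.0000 54.8037 52.9610 49.2229 37.7471 25.1929 8.4351] k=[55 55 55 55 55 53 49 40 29 4]
t=10: x=[55.0000 55.0000 55.0000 55.0000 54.8037 52.8638 48.7391 40.3879 28.5016 6.9543] k=[55 55 55 55 52 51 46 38 33 5]
t=11: x=[55.0000 55.0000 55.0000 54.7020 52.2493 50.7224 46.0230 38.9225 31.5861 8.3295] k=[55 55 55 55 53 54 47 35 36 10]
t=12: x=[55.0000 55.0000 55.0000 54.8013 53.3306 53.2526 46.8002 36.9619 34.1557 13.3631] k=[55 55 55 52 55 55 49 39 36 15]
t=13: x=[55.0000 55.0000 54.6983 52.6153 54.7055 54.4179 48.8358 40.2903 35.0414 18.0198] k=[55 55 51 50 55 51 50 40 31 20]
t=14: x=[55.0000 54.5928 51.2806 50.6270 54.1164 51.4043 49.3196 40.6805 31.6852 22.1094] k=[55 55 49 55 55 49 53 42 30 19]
t=15: x=[55.0000 54.3892 50.1753 54.4039 54.4110 50.1375 51.6364 42.4323 30.9909 21.0914] k=[55 55 47 55 55 48 48 42 27 25]
t=16: x=[55.0000 54.1857 48.5682 54.2052 54.3128 48.8688 47.6734 41.6545 29.2001 26.2537] k=[55 52 50 53 55 47 44 43 32 25]
t=17: x=[54.6908 52.0503 50.4767 52.9134 54.0182 47.6962 44.5632 42.5295 33.2680 26.7558] k=[52 55 53 55 55 52 43 45 36 30]
t=18: x=[52.2207 54.4910 53.3913 54.8013 54.7055 51.5017 44.4657 44.3717 37.1009 31.6397] k=[54 51 53 54 55 53 44 40 38 32]
t=19: x=[53.6608 51.4407 52.8886 54.0065 54.7055 52.3776 44.8554 40.7780 38.3708 33.6141] k=[50 47 55 55 54 55 48 39 38 31]

0.8582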